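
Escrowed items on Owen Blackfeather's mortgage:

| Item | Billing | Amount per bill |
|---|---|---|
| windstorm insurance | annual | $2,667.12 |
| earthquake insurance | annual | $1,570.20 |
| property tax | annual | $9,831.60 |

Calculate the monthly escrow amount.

$1,172.41

Windstorm insurance = $2,667.12 annually
Earthquake insurance = $1,570.20 annually
Property tax = $9,831.60 annually
Yearly total = $14,068.92
Per month = $14,068.92 ÷ 12 = $1,172.41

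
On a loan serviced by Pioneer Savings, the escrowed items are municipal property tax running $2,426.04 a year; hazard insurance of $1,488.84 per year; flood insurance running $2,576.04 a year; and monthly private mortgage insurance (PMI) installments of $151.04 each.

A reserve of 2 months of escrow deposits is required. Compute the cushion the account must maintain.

$1,383.90

Municipal property tax: $2,426.04
Hazard insurance: $1,488.84
Flood insurance: $2,576.04
Private mortgage insurance (PMI): $151.04 × 12 = $1,812.48
Yearly total = $2,426.04 + $1,488.84 + $2,576.04 + $1,812.48 = $8,303.40
Monthly = $8,303.40 / 12 = $691.95
Cushion = 2 × $691.95 = $1,383.90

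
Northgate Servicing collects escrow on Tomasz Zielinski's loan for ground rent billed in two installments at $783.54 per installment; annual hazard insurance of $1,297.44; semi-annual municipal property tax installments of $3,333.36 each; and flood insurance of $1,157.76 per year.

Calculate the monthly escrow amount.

$890.75

Ground rent = $783.54 × 2 = $1,567.08
Hazard insurance = $1,297.44
Municipal property tax = $3,333.36 × 2 = $6,666.72
Flood insurance = $1,157.76
Yearly total = $10,689.00
Monthly escrow = $10,689.00 / 12 = $890.75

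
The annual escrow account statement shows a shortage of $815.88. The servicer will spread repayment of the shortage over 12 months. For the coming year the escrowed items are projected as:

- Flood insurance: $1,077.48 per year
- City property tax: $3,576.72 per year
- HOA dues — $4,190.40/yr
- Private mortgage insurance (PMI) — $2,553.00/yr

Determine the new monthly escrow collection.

Flood insurance — $1,077.48 per year
City property tax — $3,576.72 per year
HOA dues — $4,190.40 per year
Private mortgage insurance (PMI) — $2,553.00 per year
Total annual escrow = $1,077.48 + $3,576.72 + $4,190.40 + $2,553.00 = $11,397.60
Monthly escrow = $11,397.60 / 12 = $949.80
Shortage per month = $815.88 ÷ 12 = $67.99
Adjusted monthly = $949.80 + $67.99 = $1,017.79

$1,017.79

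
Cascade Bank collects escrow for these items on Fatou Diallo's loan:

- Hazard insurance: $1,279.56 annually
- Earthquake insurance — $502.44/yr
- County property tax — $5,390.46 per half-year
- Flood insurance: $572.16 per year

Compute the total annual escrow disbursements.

Hazard insurance = $1,279.56/yr
Earthquake insurance = $502.44/yr
County property tax = $5,390.46 × 2 = $10,780.92/yr
Flood insurance = $572.16/yr
Combined annual = $13,135.08

$13,135.08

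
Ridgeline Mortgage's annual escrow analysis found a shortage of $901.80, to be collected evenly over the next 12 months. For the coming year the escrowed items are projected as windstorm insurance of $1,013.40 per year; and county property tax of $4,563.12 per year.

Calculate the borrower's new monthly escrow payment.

Windstorm insurance — $1,013.40 annually
County property tax — $4,563.12 annually
Yearly total = $5,576.52
Per month = $5,576.52 ÷ 12 = $464.71
Shortage spread = $901.80 / 12 = $75.15/mo
New monthly escrow = $464.71 + $75.15 = $539.86

$539.86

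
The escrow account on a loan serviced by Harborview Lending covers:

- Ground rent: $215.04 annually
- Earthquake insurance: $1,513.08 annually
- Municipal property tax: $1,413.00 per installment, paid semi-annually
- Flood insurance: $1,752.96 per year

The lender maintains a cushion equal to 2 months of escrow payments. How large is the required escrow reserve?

Ground rent = $215.04 per year
Earthquake insurance = $1,513.08 per year
Municipal property tax = $1,413.00 × 2 = $2,826.00 per year
Flood insurance = $1,752.96 per year
Combined annual = $6,307.08
Base monthly escrow = $6,307.08 ÷ 12 = $525.59
Cushion = 2 × $525.59 = $1,051.18

$1,051.18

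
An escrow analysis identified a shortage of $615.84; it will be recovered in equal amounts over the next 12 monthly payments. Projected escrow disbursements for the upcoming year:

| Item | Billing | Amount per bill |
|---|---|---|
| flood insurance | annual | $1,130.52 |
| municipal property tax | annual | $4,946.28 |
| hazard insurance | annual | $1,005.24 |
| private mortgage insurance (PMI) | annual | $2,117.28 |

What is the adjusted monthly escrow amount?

Flood insurance — $1,130.52 annually
Municipal property tax — $4,946.28 annually
Hazard insurance — $1,005.24 annually
Private mortgage insurance (PMI) — $2,117.28 annually
Yearly total = $9,199.32
Monthly escrow = $9,199.32 ÷ 12 = $766.61
Shortage spread = $615.84 ÷ 12 = $51.32/mo
Adjusted monthly = $766.61 + $51.32 = $817.93

$817.93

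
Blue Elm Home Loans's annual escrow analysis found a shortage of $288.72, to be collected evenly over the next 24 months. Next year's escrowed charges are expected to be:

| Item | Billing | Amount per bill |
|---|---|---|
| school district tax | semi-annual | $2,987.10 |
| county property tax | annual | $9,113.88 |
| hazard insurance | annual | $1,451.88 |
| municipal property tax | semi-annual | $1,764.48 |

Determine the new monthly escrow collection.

$1,684.44

School district tax: $2,987.10 × 2 = $5,974.20 annually
County property tax: $9,113.88 annually
Hazard insurance: $1,451.88 annually
Municipal property tax: $1,764.48 × 2 = $3,528.96 annually
Combined annual = $5,974.20 + $9,113.88 + $1,451.88 + $3,528.96 = $20,068.92
Monthly escrow = $20,068.92 ÷ 12 = $1,672.41
Shortage spread = $288.72 ÷ 24 = $12.03/mo
New monthly escrow = $1,672.41 + $12.03 = $1,684.44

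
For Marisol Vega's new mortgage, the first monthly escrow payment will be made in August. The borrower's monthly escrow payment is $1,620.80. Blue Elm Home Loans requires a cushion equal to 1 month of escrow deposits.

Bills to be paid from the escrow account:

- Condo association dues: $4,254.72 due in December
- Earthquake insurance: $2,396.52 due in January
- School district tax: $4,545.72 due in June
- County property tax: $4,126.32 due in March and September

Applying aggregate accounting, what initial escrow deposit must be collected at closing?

Cushion = 1 × $1,620.80 = $1,620.80
Trial balance (start $0, +$1,620.80 each month, − disbursements):
  Aug: +$1,620.80 → $1,620.80
  Sep: +$1,620.80 − $4,126.32 → -$884.72
  Oct: +$1,620.80 → $736.08
  Nov: +$1,620.80 → $2,356.88
  Dec: +$1,620.80 − $4,254.72 → -$277.04
  Jan: +$1,620.80 − $2,396.52 → -$1,052.76
  Feb: +$1,620.80 → $568.04
  Mar: +$1,620.80 − $4,126.32 → -$1,937.48
  Apr: +$1,620.80 → -$316.68
  May: +$1,620.80 → $1,304.12
  Jun: +$1,620.80 − $4,545.72 → -$1,620.80
  Jul: +$1,620.80 → $0.00
Lowest trial balance = -$1,937.48 (Mar)
Initial deposit = cushion − low point = $1,620.80 − (-$1,937.48) = $3,558.28

$3,558.28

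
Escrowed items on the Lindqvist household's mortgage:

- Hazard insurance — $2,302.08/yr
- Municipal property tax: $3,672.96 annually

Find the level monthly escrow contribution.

$497.92

Hazard insurance — $2,302.08
Municipal property tax — $3,672.96
Combined annual = $5,975.04
Per month = $5,975.04 / 12 = $497.92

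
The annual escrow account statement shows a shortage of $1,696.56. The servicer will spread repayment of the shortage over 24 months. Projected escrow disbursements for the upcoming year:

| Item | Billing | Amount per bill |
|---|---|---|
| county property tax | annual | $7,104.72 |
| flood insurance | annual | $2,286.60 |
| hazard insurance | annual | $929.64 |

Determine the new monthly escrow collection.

$930.77

County property tax: $7,104.72 annually
Flood insurance: $2,286.60 annually
Hazard insurance: $929.64 annually
Total per year = $10,320.96
Base monthly escrow = $10,320.96 / 12 = $860.08
Shortage per month = $1,696.56 / 24 = $70.69
New monthly escrow = $860.08 + $70.69 = $930.77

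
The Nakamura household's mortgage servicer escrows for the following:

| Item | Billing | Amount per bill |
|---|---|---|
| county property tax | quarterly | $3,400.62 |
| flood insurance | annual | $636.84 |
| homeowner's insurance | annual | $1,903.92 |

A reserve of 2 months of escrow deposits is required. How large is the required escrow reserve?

$2,690.54

County property tax — $3,400.62 × 4 = $13,602.48 annually
Flood insurance — $636.84 annually
Homeowner's insurance — $1,903.92 annually
Combined annual = $16,143.24
Per month = $16,143.24 ÷ 12 = $1,345.27
Required cushion = 2 × $1,345.27 = $2,690.54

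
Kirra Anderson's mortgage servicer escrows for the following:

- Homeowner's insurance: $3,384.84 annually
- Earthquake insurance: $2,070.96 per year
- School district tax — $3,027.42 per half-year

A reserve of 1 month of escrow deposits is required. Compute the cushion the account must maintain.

$959.22

Homeowner's insurance — $3,384.84
Earthquake insurance — $2,070.96
School district tax — $3,027.42 × 2 = $6,054.84
Total per year = $3,384.84 + $2,070.96 + $6,054.84 = $11,510.64
Monthly = $11,510.64 ÷ 12 = $959.22
Required cushion = 1 × $959.22 = $959.22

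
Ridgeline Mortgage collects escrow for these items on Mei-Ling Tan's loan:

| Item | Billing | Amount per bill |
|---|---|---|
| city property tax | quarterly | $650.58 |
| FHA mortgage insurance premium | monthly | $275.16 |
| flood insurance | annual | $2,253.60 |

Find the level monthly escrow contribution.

City property tax: $650.58 × 4 = $2,602.32 per year
FHA mortgage insurance premium: $275.16 × 12 = $3,301.92 per year
Flood insurance: $2,253.60 per year
Combined annual = $8,157.84
Per month = $8,157.84 / 12 = $679.82

$679.82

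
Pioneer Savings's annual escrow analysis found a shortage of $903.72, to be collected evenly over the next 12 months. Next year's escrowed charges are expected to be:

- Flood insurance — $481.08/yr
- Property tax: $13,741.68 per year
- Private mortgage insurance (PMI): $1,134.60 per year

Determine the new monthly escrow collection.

$1,355.09

Flood insurance: $481.08 annually
Property tax: $13,741.68 annually
Private mortgage insurance (PMI): $1,134.60 annually
Annual escrow total = $481.08 + $13,741.68 + $1,134.60 = $15,357.36
Monthly = $15,357.36 ÷ 12 = $1,279.78
Monthly shortage recovery: $903.72 ÷ 12 = $75.31
New monthly escrow = $1,279.78 + $75.31 = $1,355.09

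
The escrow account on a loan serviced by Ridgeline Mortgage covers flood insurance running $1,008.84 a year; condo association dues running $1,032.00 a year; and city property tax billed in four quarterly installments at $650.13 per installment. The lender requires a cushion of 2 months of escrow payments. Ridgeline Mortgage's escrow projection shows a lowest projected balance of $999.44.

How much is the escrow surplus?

Flood insurance = $1,008.84 per year
Condo association dues = $1,032.00 per year
City property tax = $650.13 × 4 = $2,600.52 per year
Annual escrow total = $4,641.36
Monthly = $4,641.36 ÷ 12 = $386.78
Required cushion = 2 × $386.78 = $773.56
Excess over cushion: $999.44 − $773.56 = $225.88

$225.88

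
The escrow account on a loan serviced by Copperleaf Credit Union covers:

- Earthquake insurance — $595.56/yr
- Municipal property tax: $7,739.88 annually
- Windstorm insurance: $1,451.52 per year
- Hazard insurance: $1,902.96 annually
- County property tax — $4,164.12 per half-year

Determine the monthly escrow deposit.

$1,668.18

Earthquake insurance = $595.56
Municipal property tax = $7,739.88
Windstorm insurance = $1,451.52
Hazard insurance = $1,902.96
County property tax = $4,164.12 × 2 = $8,328.24
Combined annual = $595.56 + $7,739.88 + $1,451.52 + $1,902.96 + $8,328.24 = $20,018.16
Monthly escrow = $20,018.16 / 12 = $1,668.18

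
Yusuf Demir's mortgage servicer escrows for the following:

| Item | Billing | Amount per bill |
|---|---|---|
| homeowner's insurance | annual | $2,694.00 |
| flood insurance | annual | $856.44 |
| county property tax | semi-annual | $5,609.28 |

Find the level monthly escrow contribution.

$1,230.75

Homeowner's insurance — $2,694.00 annually
Flood insurance — $856.44 annually
County property tax — $5,609.28 × 2 = $11,218.56 annually
Combined annual = $14,769.00
Monthly escrow = $14,769.00 / 12 = $1,230.75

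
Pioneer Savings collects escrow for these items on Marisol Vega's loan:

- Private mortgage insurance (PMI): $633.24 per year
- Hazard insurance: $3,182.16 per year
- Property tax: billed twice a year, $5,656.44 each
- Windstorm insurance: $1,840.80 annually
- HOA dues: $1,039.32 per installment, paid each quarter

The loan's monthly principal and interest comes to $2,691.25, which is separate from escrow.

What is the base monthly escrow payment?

$1,760.53

Private mortgage insurance (PMI): $633.24
Hazard insurance: $3,182.16
Property tax: $5,656.44 × 2 = $11,312.88
Windstorm insurance: $1,840.80
HOA dues: $1,039.32 × 4 = $4,157.28
Total annual escrow = $21,126.36
Monthly escrow = $21,126.36 / 12 = $1,760.53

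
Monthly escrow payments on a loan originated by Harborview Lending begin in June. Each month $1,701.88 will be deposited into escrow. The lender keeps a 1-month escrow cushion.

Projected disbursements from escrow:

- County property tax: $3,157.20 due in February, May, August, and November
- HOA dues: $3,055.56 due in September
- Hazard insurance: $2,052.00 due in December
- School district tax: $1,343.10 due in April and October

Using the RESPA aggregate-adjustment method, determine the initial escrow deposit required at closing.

$2,553.78

Cushion = 1 × $1,701.88 = $1,701.88
Trial balance (start $0, +$1,701.88 each month, − disbursements):
  Jun: +$1,701.88 → $1,701.88
  Jul: +$1,701.88 → $3,403.76
  Aug: +$1,701.88 − $3,157.20 → $1,948.44
  Sep: +$1,701.88 − $3,055.56 → $594.76
  Oct: +$1,701.88 − $1,343.10 → $953.54
  Nov: +$1,701.88 − $3,157.20 → -$501.78
  Dec: +$1,701.88 − $2,052.00 → -$851.90
  Jan: +$1,701.88 → $849.98
  Feb: +$1,701.88 − $3,157.20 → -$605.34
  Mar: +$1,701.88 → $1,096.54
  Apr: +$1,701.88 − $1,343.10 → $1,455.32
  May: +$1,701.88 − $3,157.20 → $0.00
Lowest trial balance = -$851.90 (Dec)
Initial deposit = cushion − low point = $1,701.88 − (-$851.90) = $2,553.78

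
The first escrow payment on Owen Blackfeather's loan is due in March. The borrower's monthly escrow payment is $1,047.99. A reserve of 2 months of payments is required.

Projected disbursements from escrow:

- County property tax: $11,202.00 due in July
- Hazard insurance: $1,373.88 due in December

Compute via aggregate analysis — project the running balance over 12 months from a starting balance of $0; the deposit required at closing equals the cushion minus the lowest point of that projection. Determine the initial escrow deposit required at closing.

$8,058.03

Cushion = 2 × $1,047.99 = $2,095.98
Trial balance (start $0, +$1,047.99 each month, − disbursements):
  Mar: +$1,047.99 → $1,047.99
  Apr: +$1,047.99 → $2,095.98
  May: +$1,047.99 → $3,143.97
  Jun: +$1,047.99 → $4,191.96
  Jul: +$1,047.99 − $11,202.00 → -$5,962.05
  Aug: +$1,047.99 → -$4,914.06
  Sep: +$1,047.99 → -$3,866.07
  Oct: +$1,047.99 → -$2,818.08
  Nov: +$1,047.99 → -$1,770.09
  Dec: +$1,047.99 − $1,373.88 → -$2,095.98
  Jan: +$1,047.99 → -$1,047.99
  Feb: +$1,047.99 → $0.00
Lowest trial balance = -$5,962.05 (Jul)
Initial deposit = cushion − low point = $2,095.98 − (-$5,962.05) = $8,058.03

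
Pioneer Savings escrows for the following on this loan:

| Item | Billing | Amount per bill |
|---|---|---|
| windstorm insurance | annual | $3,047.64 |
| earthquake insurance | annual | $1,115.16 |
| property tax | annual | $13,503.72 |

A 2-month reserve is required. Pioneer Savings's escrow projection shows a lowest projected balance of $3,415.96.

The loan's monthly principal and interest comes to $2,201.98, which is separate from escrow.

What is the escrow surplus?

$471.54

Windstorm insurance — $3,047.64 per year
Earthquake insurance — $1,115.16 per year
Property tax — $13,503.72 per year
Total per year = $3,047.64 + $1,115.16 + $13,503.72 = $17,666.52
Per month = $17,666.52 ÷ 12 = $1,472.21
Required reserve = 2 × $1,472.21 = $2,944.42
Excess over cushion: $3,415.96 − $2,944.42 = $471.54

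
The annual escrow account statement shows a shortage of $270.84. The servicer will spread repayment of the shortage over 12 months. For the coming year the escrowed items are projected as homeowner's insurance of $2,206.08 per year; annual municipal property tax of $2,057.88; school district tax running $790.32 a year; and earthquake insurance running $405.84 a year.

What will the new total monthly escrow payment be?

$477.58

Homeowner's insurance = $2,206.08 annually
Municipal property tax = $2,057.88 annually
School district tax = $790.32 annually
Earthquake insurance = $405.84 annually
Annual escrow total = $5,460.12
Monthly = $5,460.12 / 12 = $455.01
Monthly shortage recovery: $270.84 ÷ 12 = $22.57
New monthly escrow = $455.01 + $22.57 = $477.58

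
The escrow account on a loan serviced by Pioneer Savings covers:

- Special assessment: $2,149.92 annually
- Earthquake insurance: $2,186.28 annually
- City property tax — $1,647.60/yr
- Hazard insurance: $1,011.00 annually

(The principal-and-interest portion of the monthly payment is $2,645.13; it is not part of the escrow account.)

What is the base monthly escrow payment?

$582.90

Special assessment = $2,149.92
Earthquake insurance = $2,186.28
City property tax = $1,647.60
Hazard insurance = $1,011.00
Yearly total = $6,994.80
Base monthly escrow = $6,994.80 / 12 = $582.90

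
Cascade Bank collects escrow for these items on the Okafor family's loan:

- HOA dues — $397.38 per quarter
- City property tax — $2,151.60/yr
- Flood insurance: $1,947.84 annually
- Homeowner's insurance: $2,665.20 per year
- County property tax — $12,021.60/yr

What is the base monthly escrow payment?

HOA dues = $397.38 × 4 = $1,589.52/yr
City property tax = $2,151.60/yr
Flood insurance = $1,947.84/yr
Homeowner's insurance = $2,665.20/yr
County property tax = $12,021.60/yr
Annual escrow total = $1,589.52 + $2,151.60 + $1,947.84 + $2,665.20 + $12,021.60 = $20,375.76
Base monthly escrow = $20,375.76 ÷ 12 = $1,697.98

$1,697.98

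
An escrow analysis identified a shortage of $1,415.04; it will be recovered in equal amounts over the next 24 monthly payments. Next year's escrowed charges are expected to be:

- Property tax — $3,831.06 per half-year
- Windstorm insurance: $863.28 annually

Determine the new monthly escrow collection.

$769.41

Property tax — $3,831.06 × 2 = $7,662.12 per year
Windstorm insurance — $863.28 per year
Yearly total = $8,525.40
Per month = $8,525.40 ÷ 12 = $710.45
Shortage spread = $1,415.04 ÷ 24 = $58.96/mo
Adjusted monthly = $710.45 + $58.96 = $769.41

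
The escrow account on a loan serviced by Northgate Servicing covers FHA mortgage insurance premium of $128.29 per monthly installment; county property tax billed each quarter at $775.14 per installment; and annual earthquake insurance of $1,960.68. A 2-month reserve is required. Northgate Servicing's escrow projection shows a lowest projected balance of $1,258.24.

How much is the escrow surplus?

FHA mortgage insurance premium — $128.29 × 12 = $1,539.48/yr
County property tax — $775.14 × 4 = $3,100.56/yr
Earthquake insurance — $1,960.68/yr
Total annual escrow = $1,539.48 + $3,100.56 + $1,960.68 = $6,600.72
Base monthly escrow = $6,600.72 ÷ 12 = $550.06
Cushion = 2 × $550.06 = $1,100.12
Surplus = $1,258.24 − $1,100.12 = $158.12

$158.12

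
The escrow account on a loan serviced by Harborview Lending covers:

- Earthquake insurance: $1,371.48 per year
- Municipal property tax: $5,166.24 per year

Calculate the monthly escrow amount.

$544.81

Earthquake insurance: $1,371.48 per year
Municipal property tax: $5,166.24 per year
Total annual escrow = $6,537.72
Base monthly escrow = $6,537.72 ÷ 12 = $544.81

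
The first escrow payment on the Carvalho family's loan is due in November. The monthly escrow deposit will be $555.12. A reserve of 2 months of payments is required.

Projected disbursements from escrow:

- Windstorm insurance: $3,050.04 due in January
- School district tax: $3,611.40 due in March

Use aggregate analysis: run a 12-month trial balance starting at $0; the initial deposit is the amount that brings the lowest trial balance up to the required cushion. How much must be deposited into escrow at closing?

$4,996.08

Cushion = 2 × $555.12 = $1,110.24
Trial balance (start $0, +$555.12 each month, − disbursements):
  Nov: +$555.12 → $555.12
  Dec: +$555.12 → $1,110.24
  Jan: +$555.12 − $3,050.04 → -$1,384.68
  Feb: +$555.12 → -$829.56
  Mar: +$555.12 − $3,611.40 → -$3,885.84
  Apr: +$555.12 → -$3,330.72
  May: +$555.12 → -$2,775.60
  Jun: +$555.12 → -$2,220.48
  Jul: +$555.12 → -$1,665.36
  Aug: +$555.12 → -$1,110.24
  Sep: +$555.12 → -$555.12
  Oct: +$555.12 → $0.00
Lowest trial balance = -$3,885.84 (Mar)
Initial deposit = cushion − low point = $1,110.24 − (-$3,885.84) = $4,996.08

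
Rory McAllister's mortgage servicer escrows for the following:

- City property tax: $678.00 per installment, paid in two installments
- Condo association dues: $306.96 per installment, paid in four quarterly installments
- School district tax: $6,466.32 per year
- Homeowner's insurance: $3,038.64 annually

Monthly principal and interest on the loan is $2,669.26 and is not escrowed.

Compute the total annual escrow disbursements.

City property tax — $678.00 × 2 = $1,356.00
Condo association dues — $306.96 × 4 = $1,227.84
School district tax — $6,466.32
Homeowner's insurance — $3,038.64
Yearly total = $12,088.80

$12,088.80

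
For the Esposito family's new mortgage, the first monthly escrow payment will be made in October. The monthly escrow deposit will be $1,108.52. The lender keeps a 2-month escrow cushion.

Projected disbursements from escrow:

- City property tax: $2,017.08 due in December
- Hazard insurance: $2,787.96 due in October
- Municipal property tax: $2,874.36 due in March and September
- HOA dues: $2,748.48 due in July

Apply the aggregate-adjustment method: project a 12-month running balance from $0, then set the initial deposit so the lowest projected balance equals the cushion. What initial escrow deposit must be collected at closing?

Cushion = 2 × $1,108.52 = $2,217.04
Trial balance (start $0, +$1,108.52 each month, − disbursements):
  Oct: +$1,108.52 − $2,787.96 → -$1,679.44
  Nov: +$1,108.52 → -$570.92
  Dec: +$1,108.52 − $2,017.08 → -$1,479.48
  Jan: +$1,108.52 → -$370.96
  Feb: +$1,108.52 → $737.56
  Mar: +$1,108.52 − $2,874.36 → -$1,028.28
  Apr: +$1,108.52 → $80.24
  May: +$1,108.52 → $1,188.76
  Jun: +$1,108.52 → $2,297.28
  Jul: +$1,108.52 − $2,748.48 → $657.32
  Aug: +$1,108.52 → $1,765.84
  Sep: +$1,108.52 − $2,874.36 → $0.00
Lowest trial balance = -$1,679.44 (Oct)
Initial deposit = cushion − low point = $2,217.04 − (-$1,679.44) = $3,896.48

$3,896.48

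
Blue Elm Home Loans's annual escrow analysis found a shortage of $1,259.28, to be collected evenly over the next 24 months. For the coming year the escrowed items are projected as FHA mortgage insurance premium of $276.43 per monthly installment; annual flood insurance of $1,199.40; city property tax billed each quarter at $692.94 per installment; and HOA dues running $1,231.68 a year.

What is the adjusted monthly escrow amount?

$762.47

FHA mortgage insurance premium: $276.43 × 12 = $3,317.16 per year
Flood insurance: $1,199.40 per year
City property tax: $692.94 × 4 = $2,771.76 per year
HOA dues: $1,231.68 per year
Annual escrow total = $8,520.00
Monthly = $8,520.00 ÷ 12 = $710.00
Shortage per month = $1,259.28 ÷ 24 = $52.47
Adjusted monthly = $710.00 + $52.47 = $762.47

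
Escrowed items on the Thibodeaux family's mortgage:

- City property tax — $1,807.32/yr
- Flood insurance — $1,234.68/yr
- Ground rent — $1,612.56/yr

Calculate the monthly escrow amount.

City property tax — $1,807.32 annually
Flood insurance — $1,234.68 annually
Ground rent — $1,612.56 annually
Combined annual = $4,654.56
Base monthly escrow = $4,654.56 / 12 = $387.88

$387.88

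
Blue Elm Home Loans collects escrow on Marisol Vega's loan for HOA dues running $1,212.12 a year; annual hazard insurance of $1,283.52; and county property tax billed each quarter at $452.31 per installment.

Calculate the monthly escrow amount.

$358.74

HOA dues = $1,212.12 per year
Hazard insurance = $1,283.52 per year
County property tax = $452.31 × 4 = $1,809.24 per year
Total annual escrow = $1,212.12 + $1,283.52 + $1,809.24 = $4,304.88
Per month = $4,304.88 / 12 = $358.74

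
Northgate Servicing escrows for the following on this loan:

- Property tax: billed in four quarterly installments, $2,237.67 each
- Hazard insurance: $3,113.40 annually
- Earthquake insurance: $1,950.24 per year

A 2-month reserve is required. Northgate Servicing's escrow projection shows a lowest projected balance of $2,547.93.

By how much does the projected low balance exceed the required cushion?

$212.21

Property tax — $2,237.67 × 4 = $8,950.68/yr
Hazard insurance — $3,113.40/yr
Earthquake insurance — $1,950.24/yr
Combined annual = $8,950.68 + $3,113.40 + $1,950.24 = $14,014.32
Monthly = $14,014.32 / 12 = $1,167.86
Cushion = 2 × $1,167.86 = $2,335.72
Surplus = $2,547.93 − $2,335.72 = $212.21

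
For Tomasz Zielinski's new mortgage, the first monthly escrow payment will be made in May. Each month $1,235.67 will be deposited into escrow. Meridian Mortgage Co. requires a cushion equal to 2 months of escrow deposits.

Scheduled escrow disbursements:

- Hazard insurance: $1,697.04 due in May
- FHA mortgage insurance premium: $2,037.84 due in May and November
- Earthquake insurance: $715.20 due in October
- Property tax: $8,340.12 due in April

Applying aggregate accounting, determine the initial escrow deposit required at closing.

Cushion = 2 × $1,235.67 = $2,471.34
Trial balance (start $0, +$1,235.67 each month, − disbursements):
  May: +$1,235.67 − $3,734.88 → -$2,499.21
  Jun: +$1,235.67 → -$1,263.54
  Jul: +$1,235.67 → -$27.87
  Aug: +$1,235.67 → $1,207.80
  Sep: +$1,235.67 → $2,443.47
  Oct: +$1,235.67 − $715.20 → $2,963.94
  Nov: +$1,235.67 − $2,037.84 → $2,161.77
  Dec: +$1,235.67 → $3,397.44
  Jan: +$1,235.67 → $4,633.11
  Feb: +$1,235.67 → $5,868.78
  Mar: +$1,235.67 → $7,104.45
  Apr: +$1,235.67 − $8,340.12 → $0.00
Lowest trial balance = -$2,499.21 (May)
Initial deposit = cushion − low point = $2,471.34 − (-$2,499.21) = $4,970.55

$4,970.55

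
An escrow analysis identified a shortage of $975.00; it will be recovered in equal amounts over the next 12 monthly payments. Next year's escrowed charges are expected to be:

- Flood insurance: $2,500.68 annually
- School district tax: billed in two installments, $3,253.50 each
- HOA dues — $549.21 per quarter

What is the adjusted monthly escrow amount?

$1,014.96

Flood insurance: $2,500.68/yr
School district tax: $3,253.50 × 2 = $6,507.00/yr
HOA dues: $549.21 × 4 = $2,196.84/yr
Total per year = $2,500.68 + $6,507.00 + $2,196.84 = $11,204.52
Per month = $11,204.52 / 12 = $933.71
Monthly shortage recovery: $975.00 ÷ 12 = $81.25
Adjusted monthly = $933.71 + $81.25 = $1,014.96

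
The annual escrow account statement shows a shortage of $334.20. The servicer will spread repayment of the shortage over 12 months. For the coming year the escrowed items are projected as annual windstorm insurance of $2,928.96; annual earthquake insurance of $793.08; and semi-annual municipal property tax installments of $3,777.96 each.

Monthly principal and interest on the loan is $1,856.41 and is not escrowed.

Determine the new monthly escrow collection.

Windstorm insurance — $2,928.96 per year
Earthquake insurance — $793.08 per year
Municipal property tax — $3,777.96 × 2 = $7,555.92 per year
Annual escrow total = $2,928.96 + $793.08 + $7,555.92 = $11,277.96
Base monthly escrow = $11,277.96 ÷ 12 = $939.83
Monthly shortage recovery: $334.20 ÷ 12 = $27.85
Adjusted monthly = $939.83 + $27.85 = $967.68

$967.68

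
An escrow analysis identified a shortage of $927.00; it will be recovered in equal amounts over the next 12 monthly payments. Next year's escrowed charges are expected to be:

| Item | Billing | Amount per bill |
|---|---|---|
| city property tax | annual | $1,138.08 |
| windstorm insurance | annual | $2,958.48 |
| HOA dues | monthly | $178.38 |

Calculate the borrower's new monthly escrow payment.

City property tax: $1,138.08/yr
Windstorm insurance: $2,958.48/yr
HOA dues: $178.38 × 12 = $2,140.56/yr
Yearly total = $1,138.08 + $2,958.48 + $2,140.56 = $6,237.12
Per month = $6,237.12 ÷ 12 = $519.76
Shortage per month = $927.00 ÷ 12 = $77.25
New monthly escrow = $519.76 + $77.25 = $597.01

$597.01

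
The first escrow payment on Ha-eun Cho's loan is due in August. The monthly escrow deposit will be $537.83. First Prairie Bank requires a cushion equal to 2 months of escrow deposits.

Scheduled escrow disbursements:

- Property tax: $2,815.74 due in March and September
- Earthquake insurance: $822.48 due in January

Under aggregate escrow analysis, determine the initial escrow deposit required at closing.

$3,226.98

Cushion = 2 × $537.83 = $1,075.66
Trial balance (start $0, +$537.83 each month, − disbursements):
  Aug: +$537.83 → $537.83
  Sep: +$537.83 − $2,815.74 → -$1,740.08
  Oct: +$537.83 → -$1,202.25
  Nov: +$537.83 → -$664.42
  Dec: +$537.83 → -$126.59
  Jan: +$537.83 − $822.48 → -$411.24
  Feb: +$537.83 → $126.59
  Mar: +$537.83 − $2,815.74 → -$2,151.32
  Apr: +$537.83 → -$1,613.49
  May: +$537.83 → -$1,075.66
  Jun: +$537.83 → -$537.83
  Jul: +$537.83 → $0.00
Lowest trial balance = -$2,151.32 (Mar)
Initial deposit = cushion − low point = $1,075.66 − (-$2,151.32) = $3,226.98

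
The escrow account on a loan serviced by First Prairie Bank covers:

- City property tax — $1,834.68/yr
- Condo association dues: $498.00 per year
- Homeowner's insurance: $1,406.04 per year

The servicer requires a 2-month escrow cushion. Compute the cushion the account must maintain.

$623.12

City property tax: $1,834.68
Condo association dues: $498.00
Homeowner's insurance: $1,406.04
Combined annual = $1,834.68 + $498.00 + $1,406.04 = $3,738.72
Base monthly escrow = $3,738.72 / 12 = $311.56
Cushion = 2 × $311.56 = $623.12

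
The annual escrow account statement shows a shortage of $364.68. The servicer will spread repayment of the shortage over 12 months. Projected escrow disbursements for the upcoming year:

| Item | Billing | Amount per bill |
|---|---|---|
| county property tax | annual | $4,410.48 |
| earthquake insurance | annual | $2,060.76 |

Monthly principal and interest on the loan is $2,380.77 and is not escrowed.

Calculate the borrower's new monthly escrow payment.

County property tax — $4,410.48/yr
Earthquake insurance — $2,060.76/yr
Total annual escrow = $6,471.24
Per month = $6,471.24 / 12 = $539.27
Monthly shortage recovery: $364.68 / 12 = $30.39
New monthly escrow = $539.27 + $30.39 = $569.66

$569.66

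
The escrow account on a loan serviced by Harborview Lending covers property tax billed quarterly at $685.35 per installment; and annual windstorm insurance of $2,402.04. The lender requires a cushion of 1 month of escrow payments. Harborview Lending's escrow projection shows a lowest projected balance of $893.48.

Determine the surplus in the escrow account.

Property tax = $685.35 × 4 = $2,741.40 annually
Windstorm insurance = $2,402.04 annually
Yearly total = $2,741.40 + $2,402.04 = $5,143.44
Monthly escrow = $5,143.44 / 12 = $428.62
Required cushion = 1 × $428.62 = $428.62
Surplus = $893.48 − $428.62 = $464.86

$464.86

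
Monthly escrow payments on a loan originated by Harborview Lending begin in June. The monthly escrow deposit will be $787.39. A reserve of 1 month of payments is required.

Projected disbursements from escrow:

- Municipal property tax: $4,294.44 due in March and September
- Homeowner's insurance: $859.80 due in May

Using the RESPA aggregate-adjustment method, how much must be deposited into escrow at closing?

Cushion = 1 × $787.39 = $787.39
Trial balance (start $0, +$787.39 each month, − disbursements):
  Jun: +$787.39 → $787.39
  Jul: +$787.39 → $1,574.78
  Aug: +$787.39 → $2,362.17
  Sep: +$787.39 − $4,294.44 → -$1,144.88
  Oct: +$787.39 → -$357.49
  Nov: +$787.39 → $429.90
  Dec: +$787.39 → $1,217.29
  Jan: +$787.39 → $2,004.68
  Feb: +$787.39 → $2,792.07
  Mar: +$787.39 − $4,294.44 → -$714.98
  Apr: +$787.39 → $72.41
  May: +$787.39 − $859.80 → $0.00
Lowest trial balance = -$1,144.88 (Sep)
Initial deposit = cushion − low point = $787.39 − (-$1,144.88) = $1,932.27

$1,932.27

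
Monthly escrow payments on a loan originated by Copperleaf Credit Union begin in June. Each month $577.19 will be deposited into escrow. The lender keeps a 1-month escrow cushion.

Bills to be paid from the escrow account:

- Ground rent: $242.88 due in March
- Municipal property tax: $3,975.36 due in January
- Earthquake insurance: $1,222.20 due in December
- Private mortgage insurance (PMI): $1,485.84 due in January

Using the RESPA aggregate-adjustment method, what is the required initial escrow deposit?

$2,643.07

Cushion = 1 × $577.19 = $577.19
Trial balance (start $0, +$577.19 each month, − disbursements):
  Jun: +$577.19 → $577.19
  Jul: +$577.19 → $1,154.38
  Aug: +$577.19 → $1,731.57
  Sep: +$577.19 → $2,308.76
  Oct: +$577.19 → $2,885.95
  Nov: +$577.19 → $3,463.14
  Dec: +$577.19 − $1,222.20 → $2,818.13
  Jan: +$577.19 − $5,461.20 → -$2,065.88
  Feb: +$577.19 → -$1,488.69
  Mar: +$577.19 − $242.88 → -$1,154.38
  Apr: +$577.19 → -$577.19
  May: +$577.19 → $0.00
Lowest trial balance = -$2,065.88 (Jan)
Initial deposit = cushion − low point = $577.19 − (-$2,065.88) = $2,643.07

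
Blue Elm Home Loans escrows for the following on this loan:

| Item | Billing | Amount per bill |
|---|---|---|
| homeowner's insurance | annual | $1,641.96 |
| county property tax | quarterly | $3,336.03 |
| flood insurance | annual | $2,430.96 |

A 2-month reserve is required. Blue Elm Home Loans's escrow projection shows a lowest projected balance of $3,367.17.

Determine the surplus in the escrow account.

Homeowner's insurance — $1,641.96 annually
County property tax — $3,336.03 × 4 = $13,344.12 annually
Flood insurance — $2,430.96 annually
Total annual escrow = $1,641.96 + $13,344.12 + $2,430.96 = $17,417.04
Base monthly escrow = $17,417.04 ÷ 12 = $1,451.42
Cushion = 2 × $1,451.42 = $2,902.84
Surplus = $3,367.17 − $2,902.84 = $464.33

$464.33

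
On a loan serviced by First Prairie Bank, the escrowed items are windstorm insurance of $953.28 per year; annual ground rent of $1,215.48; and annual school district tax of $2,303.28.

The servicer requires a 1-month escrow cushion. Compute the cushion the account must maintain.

$372.67

Windstorm insurance — $953.28/yr
Ground rent — $1,215.48/yr
School district tax — $2,303.28/yr
Total per year = $4,472.04
Monthly = $4,472.04 / 12 = $372.67
Reserve = 1 × $372.67 = $372.67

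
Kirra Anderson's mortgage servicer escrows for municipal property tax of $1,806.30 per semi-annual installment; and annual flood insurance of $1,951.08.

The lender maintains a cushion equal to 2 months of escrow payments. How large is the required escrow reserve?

Municipal property tax — $1,806.30 × 2 = $3,612.60 per year
Flood insurance — $1,951.08 per year
Yearly total = $3,612.60 + $1,951.08 = $5,563.68
Monthly escrow = $5,563.68 ÷ 12 = $463.64
Cushion = 2 × $463.64 = $927.28

$927.28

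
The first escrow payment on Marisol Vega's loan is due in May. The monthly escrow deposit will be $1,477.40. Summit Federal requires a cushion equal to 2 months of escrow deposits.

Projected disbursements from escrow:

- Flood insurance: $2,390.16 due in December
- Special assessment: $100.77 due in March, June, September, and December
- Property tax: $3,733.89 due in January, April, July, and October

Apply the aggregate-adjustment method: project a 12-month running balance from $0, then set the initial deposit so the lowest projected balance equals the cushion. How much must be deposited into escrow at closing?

Cushion = 2 × $1,477.40 = $2,954.80
Trial balance (start $0, +$1,477.40 each month, − disbursements):
  May: +$1,477.40 → $1,477.40
  Jun: +$1,477.40 − $100.77 → $2,854.03
  Jul: +$1,477.40 − $3,733.89 → $597.54
  Aug: +$1,477.40 → $2,074.94
  Sep: +$1,477.40 − $100.77 → $3,451.57
  Oct: +$1,477.40 − $3,733.89 → $1,195.08
  Nov: +$1,477.40 → $2,672.48
  Dec: +$1,477.40 − $2,490.93 → $1,658.95
  Jan: +$1,477.40 − $3,733.89 → -$597.54
  Feb: +$1,477.40 → $879.86
  Mar: +$1,477.40 − $100.77 → $2,256.49
  Apr: +$1,477.40 − $3,733.89 → $0.00
Lowest trial balance = -$597.54 (Jan)
Initial deposit = cushion − low point = $2,954.80 − (-$597.54) = $3,552.34

$3,552.34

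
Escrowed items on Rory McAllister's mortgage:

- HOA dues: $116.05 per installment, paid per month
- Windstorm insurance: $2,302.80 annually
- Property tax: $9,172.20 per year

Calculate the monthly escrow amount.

$1,072.30

HOA dues = $116.05 × 12 = $1,392.60
Windstorm insurance = $2,302.80
Property tax = $9,172.20
Annual escrow total = $1,392.60 + $2,302.80 + $9,172.20 = $12,867.60
Monthly = $12,867.60 / 12 = $1,072.30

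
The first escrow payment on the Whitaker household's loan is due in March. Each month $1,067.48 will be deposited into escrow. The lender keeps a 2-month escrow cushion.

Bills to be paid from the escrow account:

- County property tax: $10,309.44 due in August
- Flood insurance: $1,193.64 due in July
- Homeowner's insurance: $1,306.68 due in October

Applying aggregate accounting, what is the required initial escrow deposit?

Cushion = 2 × $1,067.48 = $2,134.96
Trial balance (start $0, +$1,067.48 each month, − disbursements):
  Mar: +$1,067.48 → $1,067.48
  Apr: +$1,067.48 → $2,134.96
  May: +$1,067.48 → $3,202.44
  Jun: +$1,067.48 → $4,269.92
  Jul: +$1,067.48 − $1,193.64 → $4,143.76
  Aug: +$1,067.48 − $10,309.44 → -$5,098.20
  Sep: +$1,067.48 → -$4,030.72
  Oct: +$1,067.48 − $1,306.68 → -$4,269.92
  Nov: +$1,067.48 → -$3,202.44
  Dec: +$1,067.48 → -$2,134.96
  Jan: +$1,067.48 → -$1,067.48
  Feb: +$1,067.48 → $0.00
Lowest trial balance = -$5,098.20 (Aug)
Initial deposit = cushion − low point = $2,134.96 − (-$5,098.20) = $7,233.16

$7,233.16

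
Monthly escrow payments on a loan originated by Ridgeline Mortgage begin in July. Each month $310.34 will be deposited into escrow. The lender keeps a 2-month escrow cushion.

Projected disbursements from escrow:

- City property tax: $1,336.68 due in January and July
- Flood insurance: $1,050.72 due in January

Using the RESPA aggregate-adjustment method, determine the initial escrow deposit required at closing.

$2,172.38

Cushion = 2 × $310.34 = $620.68
Trial balance (start $0, +$310.34 each month, − disbursements):
  Jul: +$310.34 − $1,336.68 → -$1,026.34
  Aug: +$310.34 → -$716.00
  Sep: +$310.34 → -$405.66
  Oct: +$310.34 → -$95.32
  Nov: +$310.34 → $215.02
  Dec: +$310.34 → $525.36
  Jan: +$310.34 − $2,387.40 → -$1,551.70
  Feb: +$310.34 → -$1,241.36
  Mar: +$310.34 → -$931.02
  Apr: +$310.34 → -$620.68
  May: +$310.34 → -$310.34
  Jun: +$310.34 → $0.00
Lowest trial balance = -$1,551.70 (Jan)
Initial deposit = cushion − low point = $620.68 − (-$1,551.70) = $2,172.38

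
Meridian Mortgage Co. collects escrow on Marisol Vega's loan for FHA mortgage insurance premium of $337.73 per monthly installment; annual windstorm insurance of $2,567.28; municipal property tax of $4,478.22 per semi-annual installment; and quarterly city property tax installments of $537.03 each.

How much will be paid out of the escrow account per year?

$17,724.60

FHA mortgage insurance premium = $337.73 × 12 = $4,052.76 per year
Windstorm insurance = $2,567.28 per year
Municipal property tax = $4,478.22 × 2 = $8,956.44 per year
City property tax = $537.03 × 4 = $2,148.12 per year
Total annual escrow = $17,724.60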